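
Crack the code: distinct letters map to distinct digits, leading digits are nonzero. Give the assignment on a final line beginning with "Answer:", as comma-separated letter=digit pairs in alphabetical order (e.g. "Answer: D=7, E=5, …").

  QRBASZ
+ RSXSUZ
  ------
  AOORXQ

Step 1. [col 1: Z + Z ≡ Q (mod 10)] no forcing yet in column 1 (carry-in 0); Q=6 is free and consistent — try it ⇒ Q=6.
Step 2. [col 1: Z + Z ≡ Q (mod 10)] several values work for Z in column 1 (Z + Z ≡ Q (mod 10), carry-in 0); try Z=8 ⇒ Z=8.
Step 3. [col 2: S + U ≡ X (mod 10)] X=5 is one option consistent with column 2 (S + U ≡ X (mod 10), carry-in 1) — take it. So X=5.
Step 4. [col 2: S + U ≡ X (mod 10)] no forcing yet in column 2 (carry-in 1); S=4 is free and consistent — try it. So S=4.
Step 5. [col 2: S + U ≡ X (mod 10)] from column 2 (S=4, X=5, carry-in 1, digits 4,5,6,8 already taken and all letters distinct): U must equal 0 ⇒ U=0.
Step 6. [col 3: A + S ≡ R (mod 10)] no forcing yet in column 3 (carry-in 0); R=3 is free and consistent — try it ⇒ R=3.
Step 7. [col 3: A + S ≡ R (mod 10)] in column 3 we have A+S≡R with carry-in 0; given S=4, R=3 and digits 0,3,4,5,6,8 already taken and all letters distinct, that pins A to 9. So A=9.
Step 8. [col 4: B + X ≡ O (mod 10)] from column 4 (X=5, carry-in 1, digits 0,3,4,5,6,8,9 already taken and all letters distinct): O must equal 7, so O=7.
Step 9. [col 4: B + X ≡ O (mod 10)] in column 4 we have B+X≡O with carry-in 1; given X=5, O=7 and digits 0,3,4,5,6,7,8,9 already taken and all letters distinct, that pins B to 1 ⇒ B=1.

Answer: A=9, B=1, O=7, Q=6, R=3, S=4, U=0, X=5, Z=8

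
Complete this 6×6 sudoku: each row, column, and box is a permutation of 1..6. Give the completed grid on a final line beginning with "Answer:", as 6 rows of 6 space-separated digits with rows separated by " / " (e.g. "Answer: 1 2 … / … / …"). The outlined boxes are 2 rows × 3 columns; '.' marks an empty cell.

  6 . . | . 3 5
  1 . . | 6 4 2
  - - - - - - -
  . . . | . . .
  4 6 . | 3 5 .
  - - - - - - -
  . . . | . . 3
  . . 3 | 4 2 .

Step 1. [r4c3∈{1,2}] row 4 places 2 nowhere but r4c3 ⇒ r4c3=2.
Step 2. [r6c1∈{5}] r6c1 is down to just 5. So r6c1=5.
Step 3. [r4c6∈{1}] r4c6 is down to just 1, so r4c6=1.
Step 4. [r5c5∈{1,6}] across col 5, 1 lands solely at r5c5, so r5c5=1.
Step 5. [r3c3∈{1,5}] col 3 places 1 nowhere but r3c3, so r3c3=1.
Step 6. [r1c3∈{4}] r1c3 has the single candidate 4, so r1c3=4.
Step 7. [r2c2∈{3,5}] across row 2, 3 lands solely at r2c2, so r2c2=3.
Step 8. [r3c6∈{4,6}] 4 has one home in row 3: r3c6. So r3c6=4.
Step 9. [r5c2∈{2,4}] in row 5, 4 fits only at r5c2. So r5c2=4.
Step 10. [r3c4∈{2}] nothing but 2 survives at r3c4 ⇒ r3c4=2.
Step 11. [r6c2∈{1}] only 1 remains possible at r6c2, so r6c2=1.
Step 12. [r1c4∈{1}] r1c4's peers cover all but 1. So r1c4=1.
Step 13. [r3c2∈{5}] nothing but 5 survives at r3c2 ⇒ r3c2=5.
Step 14. [r5c1∈{2}] r5c1 is down to just 2 ⇒ r5c1=2.
Step 15. [r3c1∈{3}] nothing but 3 survives at r3c1 ⇒ r3c1=3.
Step 16. [r5c4∈{5}] r5c4 has the single candidate 5. So r5c4=5.
Step 17. [r5c3∈{6}] only 6 remains possible at r5c3, so r5c3=6.
Step 18. [r1c2∈{2}] nothing but 2 survives at r1c2, so r1c2=2.
Step 19. [r6c6∈{6}] r6c6 has the single candidate 6. So r6c6=6.
Step 20. [r2c3∈{5}] r2c3 has the single candidate 5 ⇒ r2c3=5.
Step 21. [r3c5∈{6}] nothing but 6 survives at r3c5 ⇒ r3c5=6.

Answer: 6 2 4 1 3 5 / 1 3 5 6 4 2 / 3 5 1 2 6 4 / 4 6 2 3 5 1 / 2 4 6 5 1 3 / 5 1 3 4 2 6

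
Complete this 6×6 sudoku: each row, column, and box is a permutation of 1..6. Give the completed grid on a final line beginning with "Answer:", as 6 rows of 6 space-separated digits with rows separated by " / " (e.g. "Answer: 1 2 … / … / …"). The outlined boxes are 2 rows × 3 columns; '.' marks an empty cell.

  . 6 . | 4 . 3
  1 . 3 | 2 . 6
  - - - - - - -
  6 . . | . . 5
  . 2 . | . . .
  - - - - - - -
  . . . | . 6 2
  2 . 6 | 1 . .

Step 1. [r3c4∈{3}] nothing but 3 survives at r3c4, so r3c4=3.
Step 2. [r1c1∈{5}] nothing but 5 survives at r1c1 ⇒ r1c1=5.
Step 3. [r4c6∈{1,4}] col 6 places 1 nowhere but r4c6. So r4c6=1.
Step 4. [r4c5∈{4}] r4c5 is down to just 4. So r4c5=4.
Step 5. [r5c1∈{3,4}] r5c1 is the only open cell in col 1 admitting 4. So r5c1=4.
Step 6. [r5c4∈{5}] nothing but 5 survives at r5c4, so r5c4=5.
Step 7. [r5c2∈{1,3}] r5c2 is the only open cell in row 5 admitting 3 ⇒ r5c2=3.
Step 8. [r3c3∈{1,4}] 4 has one home in col 3: r3c3 ⇒ r3c3=4.
Step 9. [r6c5∈{3}] only 3 remains possible at r6c5 ⇒ r6c5=3.
Step 10. [r1c5∈{1}] r1c5 has the single candidate 1. So r1c5=1.
Step 11. [r4c1∈{3}] only 3 remains possible at r4c1 ⇒ r4c1=3.
Step 12. [r6c2∈{5}] r6c2 is down to just 5 ⇒ r6c2=5.
Step 13. [r5c3∈{1}] r5c3 is down to just 1, so r5c3=1.
Step 14. [r2c2∈{4}] r2c2's peers cover all but 4, so r2c2=4.
Step 15. [r6c6∈{4}] only 4 remains possible at r6c6 ⇒ r6c6=4.
Step 16. [r1c3∈{2}] only 2 remains possible at r1c3 ⇒ r1c3=2.
Step 17. [r4c4∈{6}] r4c4 has the single candidate 6 ⇒ r4c4=6.
Step 18. [r2c5∈{5}] nothing but 5 survives at r2c5 ⇒ r2c5=5.
Step 19. [r4c3∈{5}] nothing but 5 survives at r4c3. So r4c3=5.
Step 20. [r3c5∈{2}] r3c5's peers cover all but 2, so r3c5=2.
Step 21. [r3c2∈{1}] r3c2 has the single candidate 1. So r3c2=1.

Answer: 5 6 2 4 1 3 / 1 4 3 2 5 6 / 6 1 4 3 2 5 / 3 2 5 6 4 1 / 4 3 1 5 6 2 / 2 5 6 1 3 4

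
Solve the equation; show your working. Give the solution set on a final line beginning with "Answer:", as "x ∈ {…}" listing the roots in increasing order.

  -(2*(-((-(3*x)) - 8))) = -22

Step 1. [-(2*(-((-(3*x)) - 8))) = -22] LHS negated; negate both sides, so neg: 2*(-((-(3*x)) - 8)) = 22.
Step 2. [2*(-((-(3*x)) - 8)) = 22] divide by the outer 2 ⇒ div: -((-(3*x)) - 8) = 11.
Step 3. [-((-(3*x)) - 8) = 11] leading − — multiply by −1 ⇒ neg: (-(3*x)) - 8 = -11.
Step 4. [(-(3*x)) - 8 = -11] -8 is outermost — add 8 both sides. So sub: -(3*x) = -3.
Step 5. [-(3*x) = -3] flip signs both sides ⇒ neg: 3*x = 3.
Step 6. [3*x = 3] leading coefficient 3: divide by 3. So div: x = 1.

Answer: x ∈ {1}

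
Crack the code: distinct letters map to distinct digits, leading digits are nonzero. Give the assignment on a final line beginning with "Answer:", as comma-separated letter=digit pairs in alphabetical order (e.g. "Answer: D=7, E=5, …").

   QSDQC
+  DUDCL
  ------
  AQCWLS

Step 1. [col 1: C + L ≡ S (mod 10)] several values work for C in column 1 (C + L ≡ S (mod 10), carry-in 0); try C=2 ⇒ C=2.
Step 2. [A] A is the leading digit of a 6-digit sum of two 5-digit numbers; the final carry is exactly 1 ⇒ A=1.
Step 3. [col 1: C + L ≡ S (mod 10)] several values work for S in column 1 (C + L ≡ S (mod 10), carry-in 0); try S=7. So S=7.
Step 4. [col 1: C + L ≡ S (mod 10)] from column 1 (C=2, S=7, carry-in 0, digits 1,2,7 already taken and all letters distinct): L must equal 5 ⇒ L=5.
Step 5. [col 2: Q + C ≡ L (mod 10)] from column 2 (C=2, L=5, carry-in 0, digits 1,2,5,7 already taken and all letters distinct): Q must equal 3. So Q=3.
Step 6. [col 3: D + D ≡ W (mod 10)] column 3 (D + D ≡ W (mod 10), carry-in 0) doesn't pin D yet; pick D=9 and continue. So D=9.
Step 7. [col 3: D + D ≡ W (mod 10)] in column 3 we have D+D≡W with carry-in 0; given D=9 and digits 1,2,3,5,7,9 already taken and all letters distinct, that pins W to 8 ⇒ W=8.
Step 8. [col 4: S + U ≡ C (mod 10)] column 4: given S=7, C=2, carry-in 1, and digits 1,2,3,5,7,8,9 already taken and all letters distinct, S+U≡C (mod 10) forces U=4. So U=4.

Answer: A=1, C=2, D=9, L=5, Q=3, S=7, U=4, W=8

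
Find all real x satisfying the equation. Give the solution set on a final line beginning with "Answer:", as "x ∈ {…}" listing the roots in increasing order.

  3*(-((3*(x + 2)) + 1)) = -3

Step 1. [3*(-((3*(x + 2)) + 1)) = -3] LHS = 3·(…); ÷3 both sides. So div: -((3*(x + 2)) + 1) = -1.
Step 2. [-((3*(x + 2)) + 1) = -1] flip signs both sides. So neg: (3*(x + 2)) + 1 = 1.
Step 3. [(3*(x + 2)) + 1 = 1] subtract 1: x sits inside (… + 1) ⇒ sub: 3*(x + 2) = 0.
Step 4. [3*(x + 2) = 0] 3 out front; divide by 3. So div: x + 2 = 0.
Step 5. [x + 2 = 0] 2 comes off first (subtract 2). So sub: x = -2.

Answer: x ∈ {-2}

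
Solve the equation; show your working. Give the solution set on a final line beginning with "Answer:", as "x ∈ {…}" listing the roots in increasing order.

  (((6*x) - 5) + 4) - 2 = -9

Step 1. [(((6*x) - 5) + 4) - 2 = -9] the outer -2 inverts by adding 2. So sub: ((6*x) - 5) + 4 = -7.
Step 2. [((6*x) - 5) + 4 = -7] 4 comes off first (subtract 4). So sub: (6*x) - 5 = -11.
Step 3. [(6*x) - 5 = -11] peel the -5: add 5 from each side ⇒ sub: 6*x = -6.
Step 4. [6*x = -6] 6 out front; divide by 6 ⇒ div: x = -1.

Answer: x ∈ {-1}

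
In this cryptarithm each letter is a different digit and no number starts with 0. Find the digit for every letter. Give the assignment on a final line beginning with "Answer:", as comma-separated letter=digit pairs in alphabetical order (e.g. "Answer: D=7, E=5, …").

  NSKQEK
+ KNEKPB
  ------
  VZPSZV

Step 1. [col 1: K + B ≡ V (mod 10)] no forcing yet in column 1 (carry-in 0); K=2 is free and consistent — try it ⇒ K=2.
Step 2. [col 1: K + B ≡ V (mod 10)] column 1 (K + B ≡ V (mod 10), carry-in 0) doesn't pin B yet; pick B=6 and continue. So B=6.
Step 3. [col 1: K + B ≡ V (mod 10)] column 1: given K=2, B=6, carry-in 0, and digits 2,6 already taken and all letters distinct, K+B≡V (mod 10) forces V=8, so V=8.
Step 4. [col 2: E + P ≡ Z (mod 10)] several values work for E in column 2 (E + P ≡ Z (mod 10), carry-in 0); try E=1 ⇒ E=1.
Step 5. [col 2: E + P ≡ Z (mod 10)] no forcing yet in column 2 (carry-in 0); Z=4 is free and consistent — try it, so Z=4.
Step 6. [col 2: E + P ≡ Z (mod 10)] in column 2 we have E+P≡Z with carry-in 0; given E=1, Z=4 and digits 1,2,4,6,8 already taken and all letters distinct, that pins P to 3 ⇒ P=3.
Step 7. [col 3: Q + K ≡ S (mod 10)] Q=7 is one option consistent with column 3 (Q + K ≡ S (mod 10), carry-in 0) — take it, so Q=7.
Step 8. [col 3: Q + K ≡ S (mod 10)] column 3 reads Q+K+carry(0)=S with Q=7, K=2; with digits 1,2,3,4,6,7,8 already taken and all letters distinct, the only value for S is 9 ⇒ S=9.
Step 9. [col 5: S + N ≡ Z (mod 10)] from column 5 (S=9, Z=4, carry-in 0, digits 1,2,3,4,6,7,8,9 already taken and all letters distinct): N must equal 5, so N=5.

Answer: B=6, E=1, K=2, N=5, P=3, Q=7, S=9, V=8, Z=4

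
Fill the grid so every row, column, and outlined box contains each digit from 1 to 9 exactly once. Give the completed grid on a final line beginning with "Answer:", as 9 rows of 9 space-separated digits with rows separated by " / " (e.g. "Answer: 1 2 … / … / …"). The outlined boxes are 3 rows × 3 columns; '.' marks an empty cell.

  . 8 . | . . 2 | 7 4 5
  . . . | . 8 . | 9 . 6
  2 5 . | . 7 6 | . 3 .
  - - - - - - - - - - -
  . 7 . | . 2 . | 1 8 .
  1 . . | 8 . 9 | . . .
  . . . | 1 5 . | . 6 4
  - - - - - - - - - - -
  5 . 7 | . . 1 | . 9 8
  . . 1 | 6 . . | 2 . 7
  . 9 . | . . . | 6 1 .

Step 1. [r9c9∈{3}] r9c9's peers cover all but 3 ⇒ r9c9=3.
Step 2. [r9c5∈{4}] r9c5 has the single candidate 4 ⇒ r9c5=4.
Step 3. [r7c5∈{3}] r7c5 has the single candidate 3. So r7c5=3.
Step 4. [r4c3∈{3,4,5,6,9}] 5 has one home in row 4: r4c3. So r4c3=5.
Step 5. [r4c1∈{3,4,6,9}] 6 has one home in row 4: r4c1, so r4c1=6.
Step 6. [r6c7∈{3}] r6c7 is down to just 3. So r6c7=3.
Step 7. [r6c2∈{2}] r6c2 is down to just 2. So r6c2=2.
Step 8. [r9c1∈{8}] only 8 remains possible at r9c1, so r9c1=8.
Step 9. [r9c4∈{2,5,7}] in col 4, 7 fits only at r9c4 ⇒ r9c4=7.
Step 10. [r2c4∈{3,4,5}] in col 4, 5 fits only at r2c4, so r2c4=5.
Step 11. [r2c2∈{1,3,4}] in row 2, 1 fits only at r2c2 ⇒ r2c2=1.
Step 12. [r1c3∈{3,6,9}] across row 1, 6 lands solely at r1c3 ⇒ r1c3=6.
Step 13. [r5c8∈{2,5,7}] 7 has one home in row 5: r5c8, so r5c8=7.
Step 14. [r6c1∈{9}] only 9 remains possible at r6c1 ⇒ r6c1=9.
Step 15. [r1c1∈{3}] r1c1 is down to just 3. So r1c1=3.
Step 16. [r2c3∈{4}] r2c3's peers cover all but 4, so r2c3=4.
Step 17. [r5c2∈{3,4}] in row 5, 4 fits only at r5c2 ⇒ r5c2=4.
Step 18. [r4c4∈{3,4}] 3 has one home in col 4: r4c4, so r4c4=3.
Step 19. [r1c4∈{9}] only 9 remains possible at r1c4, so r1c4=9.
Step 20. [r8c6∈{5,8}] 8 has one home in row 8: r8c6. So r8c6=8.
Step 21. [r2c6∈{3}] r2c6 has the single candidate 3. So r2c6=3.
Step 22. [r3c4∈{4}] r3c4's peers cover all but 4. So r3c4=4.
Step 23. [r6c6∈{7}] nothing but 7 survives at r6c6 ⇒ r6c6=7.
Step 24. [r3c3∈{9}] r3c3 is down to just 9. So r3c3=9.
Step 25. [r5c7∈{5}] r5c7 has the single candidate 5 ⇒ r5c7=5.
Step 26. [r8c2∈{3}] r8c2 has the single candidate 3 ⇒ r8c2=3.
Step 27. [r7c2∈{6}] r7c2 has the single candidate 6. So r7c2=6.
Step 28. [r6c3∈{8}] r6c3 is down to just 8. So r6c3=8.
Step 29. [r5c5∈{6}] r5c5 is down to just 6. So r5c5=6.
Step 30. [r8c5∈{9}] r8c5 is down to just 9, so r8c5=9.
Step 31. [r7c7∈{4}] nothing but 4 survives at r7c7. So r7c7=4.
Step 32. [r8c1∈{4}] r8c1 has the single candidate 4, so r8c1=4.
Step 33. [r3c9∈{1}] r3c9 has the single candidate 1. So r3c9=1.
Step 34. [r1c5∈{1}] nothing but 1 survives at r1c5, so r1c5=1.
Step 35. [r8c8∈{5}] r8c8's peers cover all but 5. So r8c8=5.
Step 36. [r4c6∈{4}] r4c6 has the single candidate 4, so r4c6=4.
Step 37. [r2c8∈{2}] r2c8 is down to just 2. So r2c8=2.
Step 38. [r2c1∈{7}] only 7 remains possible at r2c1 ⇒ r2c1=7.
Step 39. [r7c4∈{2}] r7c4 has the single candidate 2 ⇒ r7c4=2.
Step 40. [r4c9∈{9}] nothing but 9 survives at r4c9 ⇒ r4c9=9.
Step 41. [r3c7∈{8}] r3c7 is down to just 8, so r3c7=8.
Step 42. [r9c3∈{2}] r9c3 has the single candidate 2. So r9c3=2.
Step 43. [r9c6∈{5}] only 5 remains possible at r9c6. So r9c6=5.
Step 44. [r5c9∈{2}] r5c9's peers cover all but 2, so r5c9=2.
Step 45. [r5c3∈{3}] only 3 remains possible at r5c3. So r5c3=3.

Answer: 3 8 6 9 1 2 7 4 5 / 7 1 4 5 8 3 9 2 6 / 2 5 9 4 7 6 8 3 1 / 6 7 5 3 2 4 1 8 9 / 1 4 3 8 6 9 5 7 2 / 9 2 8 1 5 7 3 6 4 / 5 6 7 2 3 1 4 9 8 / 4 3 1 6 9 8 2 5 7 / 8 9 2 7 4 5 6 1 3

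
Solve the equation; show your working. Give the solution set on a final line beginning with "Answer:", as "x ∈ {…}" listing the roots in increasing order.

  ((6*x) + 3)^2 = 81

Step 1. [((6*x) + 3)^2 = 81] 81 ≥ 0, LHS is (·)² — take ±√. So sqrt: (6*x) + 3 = 9 or -9.
Step 2. [(6*x) + 3 = 9 or -9] 3 comes off first (subtract 3). So sub: 6*x = 6 or -12.
Step 3. [6*x = 6 or -12] 6·(inner) — divide through by 6, so div: x = 1 or -2.

Answer: x ∈ {-2, 1}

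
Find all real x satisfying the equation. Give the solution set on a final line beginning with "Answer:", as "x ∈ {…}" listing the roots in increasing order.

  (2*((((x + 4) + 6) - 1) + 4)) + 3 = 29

Step 1. [(2*((((x + 4) + 6) - 1) + 4)) + 3 = 29] 3 comes off first (subtract 3). So sub: 2*((((x + 4) + 6) - 1) + 4) = 26.
Step 2. [2*((((x + 4) + 6) - 1) + 4) = 26] divide by the outer 2, so div: (((x + 4) + 6) - 1) + 4 = 13.
Step 3. [(((x + 4) + 6) - 1) + 4 = 13] the outer +4 inverts by subtracting 4 ⇒ sub: ((x + 4) + 6) - 1 = 9.
Step 4. [((x + 4) + 6) - 1 = 9] -1 is outermost — add 1 both sides. So sub: (x + 4) + 6 = 10.
Step 5. [(x + 4) + 6 = 10] subtract 6: x sits inside (… + 6). So sub: x + 4 = 4.
Step 6. [x + 4 = 4] 4 comes off first (subtract 4) ⇒ sub: x = 0.

Answer: x ∈ {0}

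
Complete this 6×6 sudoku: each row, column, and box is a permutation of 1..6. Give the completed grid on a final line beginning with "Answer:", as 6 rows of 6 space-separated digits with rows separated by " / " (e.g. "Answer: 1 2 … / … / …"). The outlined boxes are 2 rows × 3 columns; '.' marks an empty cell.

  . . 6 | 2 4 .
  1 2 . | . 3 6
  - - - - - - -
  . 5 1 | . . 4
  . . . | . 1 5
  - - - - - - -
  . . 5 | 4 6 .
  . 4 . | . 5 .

Step 1. [r6c1∈{2,3,6}] in row 6, 6 fits only at r6c1 ⇒ r6c1=6.
Step 2. [r6c4∈{1,3}] across col 4, 1 lands solely at r6c4, so r6c4=1.
Step 3. [r1c2∈{3}] r1c2 is down to just 3, so r1c2=3.
Step 4. [r4c1∈{2,3,4}] across col 1, 4 lands solely at r4c1 ⇒ r4c1=4.
Step 5. [r4c3∈{2,3}] 2 has one home in row 4: r4c3 ⇒ r4c3=2.
Step 6. [r5c1∈{2,3}] col 1 places 2 nowhere but r5c1, so r5c1=2.
Step 7. [r3c4∈{3,6}] in row 3, 6 fits only at r3c4, so r3c4=6.
Step 8. [r6c3∈{3}] r6c3 is down to just 3. So r6c3=3.
Step 9. [r1c1∈{5}] r1c1 has the single candidate 5. So r1c1=5.
Step 10. [r2c4∈{5}] r2c4 has the single candidate 5, so r2c4=5.
Step 11. [r6c6∈{2}] r6c6 has the single candidate 2, so r6c6=2.
Step 12. [r4c2∈{6}] r4c2's peers cover all but 6, so r4c2=6.
Step 13. [r3c5∈{2}] r3c5's peers cover all but 2. So r3c5=2.
Step 14. [r5c6∈{3}] only 3 remains possible at r5c6. So r5c6=3.
Step 15. [r4c4∈{3}] r4c4's peers cover all but 3 ⇒ r4c4=3.
Step 16. [r3c1∈{3}] r3c1 has the single candidate 3. So r3c1=3.
Step 17. [r1c6∈{1}] nothing but 1 survives at r1c6. So r1c6=1.
Step 18. [r2c3∈{4}] only 4 remains possible at r2c3. So r2c3=4.
Step 19. [r5c2∈{1}] r5c2 has the single candidate 1 ⇒ r5c2=1.

Answer: 5 3 6 2 4 1 / 1 2 4 5 3 6 / 3 5 1 6 2 4 / 4 6 2 3 1 5 / 2 1 5 4 6 3 / 6 4 3 1 5 2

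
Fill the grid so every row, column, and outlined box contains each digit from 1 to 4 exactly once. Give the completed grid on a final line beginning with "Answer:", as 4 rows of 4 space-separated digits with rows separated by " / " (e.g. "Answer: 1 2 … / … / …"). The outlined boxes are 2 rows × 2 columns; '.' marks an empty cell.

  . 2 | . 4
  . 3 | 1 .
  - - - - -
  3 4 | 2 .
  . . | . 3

Step 1. [r4c2∈{1}] r4c2 is down to just 1, so r4c2=1.
Step 2. [r1c1∈{1}] r1c1 has the single candidate 1, so r1c1=1.
Step 3. [r2c4∈{2}] nothing but 2 survives at r2c4 ⇒ r2c4=2.
Step 4. [r2c1∈{4}] nothing but 4 survives at r2c1, so r2c1=4.
Step 5. [r3c4∈{1}] r3c4 is down to just 1 ⇒ r3c4=1.
Step 6. [r1c3∈{3}] nothing but 3 survives at r1c3 ⇒ r1c3=3.
Step 7. [r4c1∈{2}] nothing but 2 survives at r4c1. So r4c1=2.
Step 8. [r4c3∈{4}] nothing but 4 survives at r4c3, so r4c3=4.

Answer: 1 2 3 4 / 4 3 1 2 / 3 4 2 1 / 2 1 4 3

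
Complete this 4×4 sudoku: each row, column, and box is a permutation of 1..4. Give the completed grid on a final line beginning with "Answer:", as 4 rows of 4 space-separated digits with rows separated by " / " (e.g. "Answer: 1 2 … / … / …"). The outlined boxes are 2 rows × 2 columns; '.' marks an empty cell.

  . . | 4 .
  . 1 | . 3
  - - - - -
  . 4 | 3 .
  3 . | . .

Step 1. [r1c1∈{2}] only 2 remains possible at r1c1, so r1c1=2.
Step 2. [r4c3∈{1,2}] across col 3, 1 lands solely at r4c3. So r4c3=1.
Step 3. [r3c4∈{2}] r3c4's peers cover all but 2, so r3c4=2.
Step 4. [r4c4∈{4}] r4c4 is down to just 4, so r4c4=4.
Step 5. [r2c1∈{4}] only 4 remains possible at r2c1 ⇒ r2c1=4.
Step 6. [r4c2∈{2}] only 2 remains possible at r4c2 ⇒ r4c2=2.
Step 7. [r1c2∈{3}] only 3 remains possible at r1c2. So r1c2=3.
Step 8. [r1c4∈{1}] only 1 remains possible at r1c4 ⇒ r1c4=1.
Step 9. [r3c1∈{1}] r3c1 is down to just 1 ⇒ r3c1=1.
Step 10. [r2c3∈{2}] r2c3's peers cover all but 2, so r2c3=2.

Answer: 2 3 4 1 / 4 1 2 3 / 1 4 3 2 / 3 2 1 4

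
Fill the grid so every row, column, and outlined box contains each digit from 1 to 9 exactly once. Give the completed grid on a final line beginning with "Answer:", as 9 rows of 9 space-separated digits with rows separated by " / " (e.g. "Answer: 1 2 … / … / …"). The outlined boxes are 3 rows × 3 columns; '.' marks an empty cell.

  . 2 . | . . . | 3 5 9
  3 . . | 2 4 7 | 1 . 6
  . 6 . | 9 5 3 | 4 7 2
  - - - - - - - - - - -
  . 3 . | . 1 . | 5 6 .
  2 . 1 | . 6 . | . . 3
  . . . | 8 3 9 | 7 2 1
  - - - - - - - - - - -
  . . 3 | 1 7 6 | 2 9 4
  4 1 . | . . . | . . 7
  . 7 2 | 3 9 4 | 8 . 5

Step 1. [r3c3∈{8}] nothing but 8 survives at r3c3, so r3c3=8.
Step 2. [r4c1∈{7,8,9}] r4c1 is the only open cell in col 1 admitting 9, so r4c1=9.
Step 3. [r5c2∈{4,5,8}] in box 4, 8 fits only at r5c2, so r5c2=8.
Step 4. [r7c2∈{5}] r7c2's peers cover all but 5. So r7c2=5.
Step 5. [r1c3∈{4,7}] row 1 places 4 nowhere but r1c3, so r1c3=4.
Step 6. [r5c4∈{4,5,7}] r5c4 is the only open cell in row 5 admitting 7 ⇒ r5c4=7.
Step 7. [r2c3∈{5,9}] row 2 places 5 nowhere but r2c3, so r2c3=5.
Step 8. [r1c6∈{1,8}] in col 6, 1 fits only at r1c6 ⇒ r1c6=1.
Step 9. [r8c6∈{2,5,8}] r8c6 is the only open cell in col 6 admitting 8, so r8c6=8.
Step 10. [r9c1∈{6}] r9c1 has the single candidate 6 ⇒ r9c1=6.
Step 11. [r4c3∈{7}] nothing but 7 survives at r4c3, so r4c3=7.
Step 12. [r8c3∈{9}] nothing but 9 survives at r8c3. So r8c3=9.
Step 13. [r1c5∈{8}] nothing but 8 survives at r1c5, so r1c5=8.
Step 14. [r4c4∈{4}] r4c4 has the single candidate 4 ⇒ r4c4=4.
Step 15. [r7c1∈{8}] only 8 remains possible at r7c1. So r7c1=8.
Step 16. [r1c1∈{7}] r1c1 is down to just 7 ⇒ r1c1=7.
Step 17. [r9c8∈{1}] r9c8's peers cover all but 1, so r9c8=1.
Step 18. [r8c5∈{2}] nothing but 2 survives at r8c5 ⇒ r8c5=2.
Step 19. [r5c8∈{4}] only 4 remains possible at r5c8, so r5c8=4.
Step 20. [r8c8∈{3}] r8c8's peers cover all but 3, so r8c8=3.
Step 21. [r4c6∈{2}] r4c6's peers cover all but 2 ⇒ r4c6=2.
Step 22. [r5c7∈{9}] r5c7 is down to just 9, so r5c7=9.
Step 23. [r6c1∈{5}] r6c1 has the single candidate 5 ⇒ r6c1=5.
Step 24. [r5c6∈{5}] r5c6's peers cover all but 5, so r5c6=5.
Step 25. [r6c3∈{6}] r6c3 is down to just 6 ⇒ r6c3=6.
Step 26. [r2c8∈{8}] only 8 remains possible at r2c8, so r2c8=8.
Step 27. [r4c9∈{8}] nothing but 8 survives at r4c9 ⇒ r4c9=8.
Step 28. [r1c4∈{6}] r1c4 is down to just 6, so r1c4=6.
Step 29. [r8c4∈{5}] only 5 remains possible at r8c4. So r8c4=5.
Step 30. [r8c7∈{6}] r8c7 is down to just 6 ⇒ r8c7=6.
Step 31. [r6c2∈{4}] r6c2 has the single candidate 4, so r6c2=4.
Step 32. [r2c2∈{9}] only 9 remains possible at r2c2 ⇒ r2c2=9.
Step 33. [r3c1∈{1}] r3c1 has the single candidate 1. So r3c1=1.

Answer: 7 2 4 6 8 1 3 5 9 / 3 9 5 2 4 7 1 8 6 / 1 6 8 9 5 3 4 7 2 / 9 3 7 4 1 2 5 6 8 / 2 8 1 7 6 5 9 4 3 / 5 4 6 8 3 9 7 2 1 / 8 5 3 1 7 6 2 9 4 / 4 1 9 5 2 8 6 3 7 / 6 7 2 3 9 4 8 1 5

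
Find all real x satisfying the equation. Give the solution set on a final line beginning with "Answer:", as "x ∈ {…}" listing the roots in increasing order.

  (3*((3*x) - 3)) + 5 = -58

Step 1. [(3*((3*x) - 3)) + 5 = -58] +5 is outermost — subtract 5 both sides, so sub: 3*((3*x) - 3) = -63.
Step 2. [3*((3*x) - 3) = -63] leading coefficient 3: divide by 3. So div: (3*x) - 3 = -21.
Step 3. [(3*x) - 3 = -21] 3 | LHS and 3 | -21: pull 3 out ⇒ factor: x - 1 = -7.
Step 4. [x - 1 = -7] peel the -1: add 1 from each side ⇒ sub: x = -6.

Answer: x ∈ {-6}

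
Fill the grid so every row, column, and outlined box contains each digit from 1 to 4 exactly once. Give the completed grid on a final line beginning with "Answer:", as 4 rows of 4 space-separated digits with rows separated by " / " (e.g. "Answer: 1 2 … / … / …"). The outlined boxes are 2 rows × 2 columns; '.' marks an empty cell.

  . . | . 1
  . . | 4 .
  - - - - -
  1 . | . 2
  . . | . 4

Step 1. [r1c3∈{2,3}] r1c3 is the only open cell in col 3 admitting 2 ⇒ r1c3=2.
Step 2. [r3c2∈{3,4}] 4 has one home in row 3: r3c2, so r3c2=4.
Step 3. [r1c2∈{3}] r1c2 is down to just 3 ⇒ r1c2=3.
Step 4. [r4c2∈{2}] only 2 remains possible at r4c2, so r4c2=2.
Step 5. [r4c3∈{1,3}] 1 has one home in row 4: r4c3 ⇒ r4c3=1.
Step 6. [r4c1∈{3}] only 3 remains possible at r4c1, so r4c1=3.
Step 7. [r3c3∈{3}] r3c3's peers cover all but 3 ⇒ r3c3=3.
Step 8. [r2c2∈{1}] nothing but 1 survives at r2c2 ⇒ r2c2=1.
Step 9. [r2c4∈{3}] only 3 remains possible at r2c4, so r2c4=3.
Step 10. [r1c1∈{4}] r1c1 is down to just 4, so r1c1=4.
Step 11. [r2c1∈{2}] r2c1 has the single candidate 2 ⇒ r2c1=2.

Answer: 4 3 2 1 / 2 1 4 3 / 1 4 3 2 / 3 2 1 4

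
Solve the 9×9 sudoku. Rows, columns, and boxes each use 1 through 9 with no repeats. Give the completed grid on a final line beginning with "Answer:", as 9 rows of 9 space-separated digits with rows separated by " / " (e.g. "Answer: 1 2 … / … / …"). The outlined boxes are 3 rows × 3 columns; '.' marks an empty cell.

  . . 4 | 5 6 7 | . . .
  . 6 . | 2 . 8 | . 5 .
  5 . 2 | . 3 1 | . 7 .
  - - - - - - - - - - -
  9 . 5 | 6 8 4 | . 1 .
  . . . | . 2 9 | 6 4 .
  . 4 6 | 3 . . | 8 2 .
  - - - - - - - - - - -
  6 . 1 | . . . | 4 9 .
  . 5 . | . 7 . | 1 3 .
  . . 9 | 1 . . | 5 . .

Step 1. [r3c7∈{9}] r3c7's peers cover all but 9. So r3c7=9.
Step 2. [r8c3∈{8}] nothing but 8 survives at r8c3. So r8c3=8.
Step 3. [r2c7∈{3}] r2c7 is down to just 3, so r2c7=3.
Step 4. [r1c8∈{8}] only 8 remains possible at r1c8, so r1c8=8.
Step 5. [r5c3∈{3,7}] across col 3, 3 lands solely at r5c3. So r5c3=3.
Step 6. [r9c9∈{2,6,7,8}] 8 has one home in row 9: r9c9 ⇒ r9c9=8.
Step 7. [r7c9∈{2,7}] 7 has one home in box 9: r7c9. So r7c9=7.
Step 8. [r6c1∈{1,7}] 7 has one home in row 6: r6c1. So r6c1=7.
Step 9. [r8c9∈{2,6}] in box 9, 2 fits only at r8c9 ⇒ r8c9=2.
Step 10. [r9c1∈{2,3,4}] in col 1, 2 fits only at r9c1. So r9c1=2.
Step 11. [r2c1∈{1}] only 1 remains possible at r2c1. So r2c1=1.
Step 12. [r7c2∈{3}] nothing but 3 survives at r7c2. So r7c2=3.
Step 13. [r6c6∈{5}] r6c6 has the single candidate 5. So r6c6=5.
Step 14. [r3c4∈{4}] nothing but 4 survives at r3c4. So r3c4=4.
Step 15. [r3c2∈{8}] r3c2 is down to just 8 ⇒ r3c2=8.
Step 16. [r9c6∈{3,6}] in row 9, 3 fits only at r9c6, so r9c6=3.
Step 17. [r6c5∈{1}] only 1 remains possible at r6c5 ⇒ r6c5=1.
Step 18. [r5c9∈{5}] r5c9 has the single candidate 5 ⇒ r5c9=5.
Step 19. [r7c4∈{8}] r7c4's peers cover all but 8 ⇒ r7c4=8.
Step 20. [r3c9∈{6}] r3c9 has the single candidate 6 ⇒ r3c9=6.
Step 21. [r2c3∈{7}] nothing but 7 survives at r2c3. So r2c3=7.
Step 22. [r7c6∈{2}] r7c6 is down to just 2. So r7c6=2.
Step 23. [r1c7∈{2}] r1c7 has the single candidate 2, so r1c7=2.
Step 24. [r5c4∈{7}] nothing but 7 survives at r5c4. So r5c4=7.
Step 25. [r2c9∈{4}] only 4 remains possible at r2c9 ⇒ r2c9=4.
Step 26. [r5c2∈{1}] r5c2 has the single candidate 1. So r5c2=1.
Step 27. [r2c5∈{9}] nothing but 9 survives at r2c5 ⇒ r2c5=9.
Step 28. [r1c1∈{3}] nothing but 3 survives at r1c1, so r1c1=3.
Step 29. [r4c2∈{2}] only 2 remains possible at r4c2. So r4c2=2.
Step 30. [r4c9∈{3}] r4c9 has the single candidate 3, so r4c9=3.
Step 31. [r4c7∈{7}] only 7 remains possible at r4c7 ⇒ r4c7=7.
Step 32. [r5c1∈{8}] r5c1 is down to just 8, so r5c1=8.
Step 33. [r9c8∈{6}] nothing but 6 survives at r9c8. So r9c8=6.
Step 34. [r8c6∈{6}] only 6 remains possible at r8c6. So r8c6=6.
Step 35. [r8c4∈{9}] only 9 remains possible at r8c4 ⇒ r8c4=9.
Step 36. [r9c5∈{4}] r9c5's peers cover all but 4, so r9c5=4.
Step 37. [r1c9∈{1}] r1c9's peers cover all but 1, so r1c9=1.
Step 38. [r9c2∈{7}] r9c2's peers cover all but 7, so r9c2=7.
Step 39. [r8c1∈{4}] r8c1's peers cover all but 4 ⇒ r8c1=4.
Step 40. [r6c9∈{9}] only 9 remains possible at r6c9 ⇒ r6c9=9.
Step 41. [r7c5∈{5}] r7c5 is down to just 5 ⇒ r7c5=5.
Step 42. [r1c2∈{9}] r1c2 has the single candidate 9. So r1c2=9.

Answer: 3 9 4 5 6 7 2 8 1 / 1 6 7 2 9 8 3 5 4 / 5 8 2 4 3 1 9 7 6 / 9 2 5 6 8 4 7 1 3 / 8 1 3 7 2 9 6 4 5 / 7 4 6 3 1 5 8 2 9 / 6 3 1 8 5 2 4 9 7 / 4 5 8 9 7 6 1 3 2 / 2 7 9 1 4 3 5 6 8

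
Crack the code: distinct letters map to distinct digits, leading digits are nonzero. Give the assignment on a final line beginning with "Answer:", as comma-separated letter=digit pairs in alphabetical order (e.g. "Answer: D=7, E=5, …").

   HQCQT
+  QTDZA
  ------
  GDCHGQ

Step 1. [col 1: T + A ≡ Q (mod 10)] A=6 is one option consistent with column 1 (T + A ≡ Q (mod 10), carry-in 0) — take it ⇒ A=6.
Step 2. [G] the sum has 6 digits but both addends have 5; that extra leading digit G is the final carry, namely 1. So G=1.
Step 3. [col 1: T + A ≡ Q (mod 10)] column 1 (T + A ≡ Q (mod 10), carry-in 0) doesn't pin Q yet; pick Q=8 and continue. So Q=8.
Step 4. [col 1: T + A ≡ Q (mod 10)] column 1 reads T+A+carry(0)=Q with A=6, Q=8; with digits 1,6,8 already taken and all letters distinct, the only value for T is 2 ⇒ T=2.
Step 5. [col 2: Q + Z ≡ G (mod 10)] column 2 reads Q+Z+carry(0)=G with Q=8, G=1; with digits 1,2,6,8 already taken and all letters distinct, the only value for Z is 3. So Z=3.
Step 6. [col 3: C + D ≡ H (mod 10)] several values work for D in column 3 (C + D ≡ H (mod 10), carry-in 1); try D=4. So D=4.
Step 7. [col 3: C + D ≡ H (mod 10)] C=0 is one option consistent with column 3 (C + D ≡ H (mod 10), carry-in 1) — take it, so C=0.
Step 8. [col 3: C + D ≡ H (mod 10)] from column 3 (C=0, D=4, carry-in 1, digits 0,1,2,3,4,6,8 already taken and all letters distinct): H must equal 5, so H=5.

Answer: A=6, C=0, D=4, G=1, H=5, Q=8, T=2, Z=3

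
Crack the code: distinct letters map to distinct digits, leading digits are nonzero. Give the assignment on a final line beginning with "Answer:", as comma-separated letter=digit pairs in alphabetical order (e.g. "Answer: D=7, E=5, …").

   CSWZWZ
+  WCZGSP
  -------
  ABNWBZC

Step 1. [A] the sum has 7 digits but both addends have 6; that extra leading digit A is the final carry, namely 1, so A=1.
Step 2. [col 1: Z + P ≡ C (mod 10)] several values work for C in column 1 (Z + P ≡ C (mod 10), carry-in 0); try C=7 ⇒ C=7.
Step 3. [col 1: Z + P ≡ C (mod 10)] several values work for Z in column 1 (Z + P ≡ C (mod 10), carry-in 0); try Z=9 ⇒ Z=9.
Step 4. [col 1: Z + P ≡ C (mod 10)] from column 1 (Z=9, C=7, carry-in 0, digits 1,7,9 already taken and all letters distinct): P must equal 8 ⇒ P=8.
Step 5. [col 2: W + S ≡ Z (mod 10)] several values work for S in column 2 (W + S ≡ Z (mod 10), carry-in 1); try S=2 ⇒ S=2.
Step 6. [col 2: W + S ≡ Z (mod 10)] in column 2 we have W+S≡Z with carry-in 1; given S=2, Z=9 and digits 1,2,7,8,9 already taken and all letters distinct, that pins W to 6. So W=6.
Step 7. [col 3: Z + G ≡ B (mod 10)] several values work for B in column 3 (Z + G ≡ B (mod 10), carry-in 0); try B=4. So B=4.
Step 8. [col 3: Z + G ≡ B (mod 10)] in column 3 we have Z+G≡B with carry-in 0; given Z=9, B=4 and digits 1,2,4,6,7,8,9 already taken and all letters distinct, that pins G to 5, so G=5.
Step 9. [col 5: S + C ≡ N (mod 10)] column 5 reads S+C+carry(1)=N with S=2, C=7; with digits 1,2,4,5,6,7,8,9 already taken and all letters distinct, the only value for N is 0, so N=0.

Answer: A=1, B=4, C=7, G=5, N=0, P=8, S=2, W=6, Z=9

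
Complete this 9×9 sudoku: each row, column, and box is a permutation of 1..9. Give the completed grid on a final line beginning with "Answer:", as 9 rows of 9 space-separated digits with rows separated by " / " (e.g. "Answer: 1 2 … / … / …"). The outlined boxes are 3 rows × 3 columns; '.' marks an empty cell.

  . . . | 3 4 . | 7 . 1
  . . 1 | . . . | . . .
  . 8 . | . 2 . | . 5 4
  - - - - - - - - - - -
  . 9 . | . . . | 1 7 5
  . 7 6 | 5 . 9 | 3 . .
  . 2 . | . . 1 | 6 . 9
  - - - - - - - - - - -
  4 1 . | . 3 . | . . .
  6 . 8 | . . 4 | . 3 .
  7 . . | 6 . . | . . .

Step 1. [r5c5∈{8}] only 8 remains possible at r5c5. So r5c5=8.
Step 2. [r3c7∈{9}] nothing but 9 survives at r3c7 ⇒ r3c7=9.
Step 3. [r8c2∈{5}] r8c2 is down to just 5. So r8c2=5.
Step 4. [r8c7∈{2}] nothing but 2 survives at r8c7. So r8c7=2.
Step 5. [r9c9∈{8}] r9c9 is down to just 8, so r9c9=8.
Step 6. [r3c1∈{3}] r3c1 has the single candidate 3 ⇒ r3c1=3.
Step 7. [r3c6∈{6,7}] in row 3, 6 fits only at r3c6. So r3c6=6.
Step 8. [r2c7∈{8}] r2c7 has the single candidate 8. So r2c7=8.
Step 9. [r7c4∈{2,7,8,9}] 8 has one home in col 4: r7c4. So r7c4=8.
Step 10. [r6c3∈{3,4,5}] across row 6, 3 lands solely at r6c3. So r6c3=3.
Step 11. [r1c3∈{2,5,9}] across col 3, 5 lands solely at r1c3. So r1c3=5.
Step 12. [r6c5∈{7}] only 7 remains possible at r6c5 ⇒ r6c5=7.
Step 13. [r5c8∈{2,4}] in row 5, 4 fits only at r5c8 ⇒ r5c8=4.
Step 14. [r2c9∈{2,3,6}] across row 2, 3 lands solely at r2c9, so r2c9=3.
Step 15. [r4c4∈{2,4}] across col 4, 2 lands solely at r4c4. So r4c4=2.
Step 16. [r3c4∈{1,7}] row 3 places 1 nowhere but r3c4, so r3c4=1.
Step 17. [r7c7∈{5}] r7c7 is down to just 5 ⇒ r7c7=5.
Step 18. [r1c2∈{6}] only 6 remains possible at r1c2, so r1c2=6.
Step 19. [r8c9∈{7}] only 7 remains possible at r8c9. So r8c9=7.
Step 20. [r8c4∈{9}] r8c4 has the single candidate 9, so r8c4=9.
Step 21. [r1c8∈{2}] r1c8 has the single candidate 2 ⇒ r1c8=2.
Step 22. [r9c8∈{1,9}] 1 has one home in col 8: r9c8 ⇒ r9c8=1.
Step 23. [r9c3∈{2,9}] row 9 places 9 nowhere but r9c3 ⇒ r9c3=9.
Step 24. [r9c5∈{5}] only 5 remains possible at r9c5. So r9c5=5.
Step 25. [r7c6∈{2,7}] in row 7, 7 fits only at r7c6 ⇒ r7c6=7.
Step 26. [r2c1∈{2,9}] in row 2, 2 fits only at r2c1, so r2c1=2.
Step 27. [r7c8∈{6,9}] row 7 places 9 nowhere but r7c8 ⇒ r7c8=9.
Step 28. [r6c8∈{8}] r6c8 is down to just 8, so r6c8=8.
Step 29. [r1c1∈{9}] r1c1 has the single candidate 9. So r1c1=9.
Step 30. [r2c8∈{6}] r2c8 has the single candidate 6, so r2c8=6.
Step 31. [r1c6∈{8}] nothing but 8 survives at r1c6, so r1c6=8.
Step 32. [r9c2∈{3}] r9c2 has the single candidate 3, so r9c2=3.
Step 33. [r4c6∈{3}] r4c6 is down to just 3, so r4c6=3.
Step 34. [r9c6∈{2}] r9c6 has the single candidate 2 ⇒ r9c6=2.
Step 35. [r2c4∈{7}] r2c4's peers cover all but 7, so r2c4=7.
Step 36. [r8c5∈{1}] only 1 remains possible at r8c5. So r8c5=1.
Step 37. [r5c1∈{1}] only 1 remains possible at r5c1 ⇒ r5c1=1.
Step 38. [r6c1∈{5}] r6c1 is down to just 5, so r6c1=5.
Step 39. [r7c3∈{2}] only 2 remains possible at r7c3, so r7c3=2.
Step 40. [r6c4∈{4}] only 4 remains possible at r6c4, so r6c4=4.
Step 41. [r4c1∈{8}] only 8 remains possible at r4c1, so r4c1=8.
Step 42. [r4c3∈{4}] nothing but 4 survives at r4c3, so r4c3=4.
Step 43. [r9c7∈{4}] nothing but 4 survives at r9c7 ⇒ r9c7=4.
Step 44. [r3c3∈{7}] r3c3's peers cover all but 7, so r3c3=7.
Step 45. [r2c2∈{4}] nothing but 4 survives at r2c2 ⇒ r2c2=4.
Step 46. [r5c9∈{2}] nothing but 2 survives at r5c9. So r5c9=2.
Step 47. [r2c6∈{5}] nothing but 5 survives at r2c6 ⇒ r2c6=5.
Step 48. [r2c5∈{9}] only 9 remains possible at r2c5. So r2c5=9.
Step 49. [r4c5∈{6}] r4c5 is down to just 6 ⇒ r4c5=6.
Step 50. [r7c9∈{6}] only 6 remains possible at r7c9 ⇒ r7c9=6.

Answer: 9 6 5 3 4 8 7 2 1 / 2 4 1 7 9 5 8 6 3 / 3 8 7 1 2 6 9 5 4 / 8 9 4 2 6 3 1 7 5 / 1 7 6 5 8 9 3 4 2 / 5 2 3 4 7 1 6 8 9 / 4 1 2 8 3 7 5 9 6 / 6 5 8 9 1 4 2 3 7 / 7 3 9 6 5 2 4 1 8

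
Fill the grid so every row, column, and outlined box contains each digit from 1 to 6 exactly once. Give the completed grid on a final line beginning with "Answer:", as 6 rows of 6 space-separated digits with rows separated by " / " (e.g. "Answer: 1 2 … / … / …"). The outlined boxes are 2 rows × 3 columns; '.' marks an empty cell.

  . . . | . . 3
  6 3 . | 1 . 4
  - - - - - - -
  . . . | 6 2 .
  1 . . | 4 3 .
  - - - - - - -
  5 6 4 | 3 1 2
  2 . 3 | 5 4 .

Step 1. [r3c3∈{5}] only 5 remains possible at r3c3. So r3c3=5.
Step 2. [r1c2∈{1,2,4,5}] in col 2, 5 fits only at r1c2, so r1c2=5.
Step 3. [r2c3∈{2}] r2c3 is down to just 2, so r2c3=2.
Step 4. [r3c1∈{3,4}] 3 has one home in row 3: r3c1, so r3c1=3.
Step 5. [r4c3∈{6}] nothing but 6 survives at r4c3. So r4c3=6.
Step 6. [r6c6∈{6}] nothing but 6 survives at r6c6. So r6c6=6.
Step 7. [r4c6∈{5}] r4c6's peers cover all but 5. So r4c6=5.
Step 8. [r4c2∈{2}] only 2 remains possible at r4c2 ⇒ r4c2=2.
Step 9. [r1c5∈{6}] r1c5 has the single candidate 6 ⇒ r1c5=6.
Step 10. [r3c6∈{1}] r3c6 has the single candidate 1. So r3c6=1.
Step 11. [r1c3∈{1}] nothing but 1 survives at r1c3, so r1c3=1.
Step 12. [r6c2∈{1}] r6c2 has the single candidate 1, so r6c2=1.
Step 13. [r3c2∈{4}] only 4 remains possible at r3c2, so r3c2=4.
Step 14. [r2c5∈{5}] nothing but 5 survives at r2c5 ⇒ r2c5=5.
Step 15. [r1c1∈{4}] only 4 remains possible at r1c1 ⇒ r1c1=4.
Step 16. [r1c4∈{2}] only 2 remains possible at r1c4, so r1c4=2.

Answer: 4 5 1 2 6 3 / 6 3 2 1 5 4 / 3 4 5 6 2 1 / 1 2 6 4 3 5 / 5 6 4 3 1 2 / 2 1 3 5 4 6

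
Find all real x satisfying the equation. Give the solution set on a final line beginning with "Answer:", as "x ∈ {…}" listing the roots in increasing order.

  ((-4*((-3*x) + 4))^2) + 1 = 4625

Step 1. [((-4*((-3*x) + 4))^2) + 1 = 4625] 1 comes off first (subtract 1) ⇒ sub: (-4*((-3*x) + 4))^2 = 4624.
Step 2. [(-4*((-3*x) + 4))^2 = 4624] LHS squared, RHS 4624 ≥ 0: apply √ (±), so sqrt: -4*((-3*x) + 4) = 68 or -68.
Step 3. [-4*((-3*x) + 4) = 68 or -68] leading coefficient -4: divide by -4, so div: (-3*x) + 4 = -17 or 17.
Step 4. [(-3*x) + 4 = -17 or 17] the outer +4 inverts by subtracting 4 ⇒ sub: -3*x = -21 or 13.
Step 5. [-3*x = -21 or 13] leading coefficient -3: divide by -3 ⇒ div: x = 7 or -13/3.

Answer: x ∈ {-13/3, 7}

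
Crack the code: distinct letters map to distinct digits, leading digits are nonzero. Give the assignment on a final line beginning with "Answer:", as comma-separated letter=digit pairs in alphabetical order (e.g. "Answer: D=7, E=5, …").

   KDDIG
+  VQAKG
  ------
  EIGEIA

Step 1. [E] the sum has 6 digits but both addends have 5; that extra leading digit E is the final carry, namely 1. So E=1.
Step 2. [col 1: G + G ≡ A (mod 10)] G=7 is one option consistent with column 1 (G + G ≡ A (mod 10), carry-in 0) — take it ⇒ G=7.
Step 3. [col 1: G + G ≡ A (mod 10)] in column 1 we have G+G≡A with carry-in 0; given G=7 and digits 1,7 already taken and all letters distinct, that pins A to 4, so A=4.
Step 4. [col 2: I + K ≡ I (mod 10)] from column 2 (nothing yet, carry-in 1, digits 1,4,7 already taken and all letters distinct): K must equal 9, so K=9.
Step 5. [col 2: I + K ≡ I (mod 10)] no forcing yet in column 2 (carry-in 1); I=2 is free and consistent — try it. So I=2.
Step 6. [col 3: D + A ≡ E (mod 10)] in column 3 we have D+A≡E with carry-in 1; given A=4, E=1 and digits 1,2,4,7,9 already taken and all letters distinct, that pins D to 6 ⇒ D=6.
Step 7. [col 4: D + Q ≡ G (mod 10)] column 4: given D=6, G=7, carry-in 1, and digits 1,2,4,6,7,9 already taken and all letters distinct, D+Q≡G (mod 10) forces Q=0 ⇒ Q=0.
Step 8. [col 5: K + V ≡ I (mod 10)] in column 5 we have K+V≡I with carry-in 0; given K=9, I=2 and digits 0,1,2,4,6,7,9 already taken and all letters distinct, that pins V to 3, so V=3.

Answer: A=4, D=6, E=1, G=7, I=2, K=9, Q=0, V=3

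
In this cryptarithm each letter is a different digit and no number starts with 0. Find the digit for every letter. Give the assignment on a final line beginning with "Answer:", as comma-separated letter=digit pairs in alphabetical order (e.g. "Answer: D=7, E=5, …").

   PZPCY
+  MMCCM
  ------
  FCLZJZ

Step 1. [F] the sum has 6 digits but both addends have 5; that extra leading digit F is the final carry, namely 1 ⇒ F=1.
Step 2. [col 1: Y + M ≡ Z (mod 10)] Y=9 is one option consistent with column 1 (Y + M ≡ Z (mod 10), carry-in 0) — take it. So Y=9.
Step 3. [col 1: Y + M ≡ Z (mod 10)] column 1 (Y + M ≡ Z (mod 10), carry-in 0) doesn't pin M yet; pick M=7 and continue. So M=7.
Step 4. [col 1: Y + M ≡ Z (mod 10)] from column 1 (Y=9, M=7, carry-in 0, digits 1,7,9 already taken and all letters distinct): Z must equal 6 ⇒ Z=6.
Step 5. [col 2: C + C ≡ J (mod 10)] column 2 reads C+C+carry(1)=J with nothing yet; with digits 1,6,7,9 already taken and all letters distinct, the only value for J is 5. So J=5.
Step 6. [col 2: C + C ≡ J (mod 10)] column 2: given J=5, carry-in 1, and digits 1,5,6,7,9 already taken and all letters distinct, C+C≡J (mod 10) forces C=2. So C=2.
Step 7. [col 3: P + C ≡ Z (mod 10)] in column 3 we have P+C≡Z with carry-in 0; given C=2, Z=6 and digits 1,2,5,6,7,9 already taken and all letters distinct, that pins P to 4 ⇒ P=4.
Step 8. [col 4: Z + M ≡ L (mod 10)] from column 4 (Z=6, M=7, carry-in 0, digits 1,2,4,5,6,7,9 already taken and all letters distinct): L must equal 3. So L=3.

Answer: C=2, F=1, J=5, L=3, M=7, P=4, Y=9, Z=6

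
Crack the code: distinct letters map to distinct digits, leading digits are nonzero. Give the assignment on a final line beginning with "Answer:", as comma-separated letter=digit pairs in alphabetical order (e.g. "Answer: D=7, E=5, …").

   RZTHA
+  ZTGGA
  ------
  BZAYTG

Step 1. [B] adding two 5-digit numbers gives at most 5+1 digits, and here it does — B is that final carry and must be 1, so B=1.
Step 2. [col 1: A + A ≡ G (mod 10)] G=2 is one option consistent with column 1 (A + A ≡ G (mod 10), carry-in 0) — take it, so G=2.
Step 3. [col 1: A + A ≡ G (mod 10)] in column 1 we have A+A≡G with carry-in 0; given G=2 and digits 1,2 already taken and all letters distinct, that pins A to 6, so A=6.
Step 4. [col 2: H + G ≡ T (mod 10)] several values work for H in column 2 (H + G ≡ T (mod 10), carry-in 1); try H=5 ⇒ H=5.
Step 5. [col 2: H + G ≡ T (mod 10)] column 2 reads H+G+carry(1)=T with H=5, G=2; with digits 1,2,5,6 already taken and all letters distinct, the only value for T is 8 ⇒ T=8.
Step 6. [col 3: T + G ≡ Y (mod 10)] from column 3 (T=8, G=2, carry-in 0, digits 1,2,5,6,8 already taken and all letters distinct): Y must equal 0 ⇒ Y=0.
Step 7. [col 4: Z + T ≡ A (mod 10)] column 4 reads Z+T+carry(1)=A with T=8, A=6; with digits 0,1,2,5,6,8 already taken and all letters distinct, the only value for Z is 7. So Z=7.
Step 8. [col 5: R + Z ≡ Z (mod 10)] column 5 reads R+Z+carry(1)=Z with Z=7; with digits 0,1,2,5,6,7,8 already taken and all letters distinct, the only value for R is 9 ⇒ R=9.

Answer: A=6, B=1, G=2, H=5, R=9, T=8, Y=0, Z=7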